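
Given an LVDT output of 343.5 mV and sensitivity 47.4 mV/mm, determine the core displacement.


Displacement = Vout / sensitivity.
d = 343.5 / 47.4
d = 7.247 mm

7.247 mm


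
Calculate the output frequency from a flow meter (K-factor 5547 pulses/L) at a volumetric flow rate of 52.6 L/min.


Frequency = K * Q / 60 (converting L/min to L/s).
f = 5547 * 52.6 / 60
f = 291772.2 / 60
f = 4862.87 Hz

4862.87 Hz


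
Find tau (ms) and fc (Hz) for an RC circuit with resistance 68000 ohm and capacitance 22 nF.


Time constant: tau = R * C.
tau = 68000 * 2.20e-08 = 0.001496 s
tau = 1.496 ms
Cutoff frequency: fc = 1 / (2*pi*R*C).
fc = 1 / (2*pi*0.001496) = 106.39 Hz

tau = 1.496 ms, fc = 106.39 Hz


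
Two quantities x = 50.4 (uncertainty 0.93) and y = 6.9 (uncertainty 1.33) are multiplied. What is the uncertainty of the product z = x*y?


For a product z = x*y, the relative uncertainty is:
uz/z = sqrt((ux/x)^2 + (uy/y)^2)
Relative uncertainties: ux/x = 0.93/50.4 = 0.018452
uy/y = 1.33/6.9 = 0.192754
z = 50.4 * 6.9 = 347.8
uz = 347.8 * sqrt(0.018452^2 + 0.192754^2) = 67.338

67.338


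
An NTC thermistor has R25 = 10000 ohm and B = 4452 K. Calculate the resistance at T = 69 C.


NTC thermistor equation: Rt = R25 * exp(B * (1/T - 1/T25)).
T in Kelvin: 342.15 K, T25 = 298.15 K
1/T - 1/T25 = 1/342.15 - 1/298.15 = -0.00043132
B * (1/T - 1/T25) = 4452 * -0.00043132 = -1.9202
Rt = 10000 * exp(-1.9202) = 1465.7 ohm

1465.7 ohm


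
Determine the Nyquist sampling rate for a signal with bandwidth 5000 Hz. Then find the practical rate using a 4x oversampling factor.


By Nyquist theorem, fs_min = 2 * fmax.
fs_min = 2 * 5000 = 10000 Hz
Practical rate = 4 * fs_min = 4 * 10000 = 40000 Hz

fs_min = 10000 Hz, fs_practical = 40000 Hz


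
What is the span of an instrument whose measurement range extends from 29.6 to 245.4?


Span = upper range - lower range.
Span = 245.4 - (29.6)
Span = 215.8

215.8


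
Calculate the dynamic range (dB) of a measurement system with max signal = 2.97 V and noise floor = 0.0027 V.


Dynamic range = 20 * log10(Vmax / Vnoise).
DR = 20 * log10(2.97 / 0.0027)
DR = 20 * log10(1100.0)
DR = 60.83 dB

60.83 dB


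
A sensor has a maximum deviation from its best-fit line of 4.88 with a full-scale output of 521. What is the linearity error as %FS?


Linearity error = (max deviation / full scale) * 100%.
Linearity = (4.88 / 521) * 100
Linearity = 0.937 %FS

0.937 %FS


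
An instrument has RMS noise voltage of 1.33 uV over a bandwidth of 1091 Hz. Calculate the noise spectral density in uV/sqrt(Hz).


Noise spectral density = Vrms / sqrt(BW).
NSD = 1.33 / sqrt(1091)
NSD = 1.33 / 33.0303
NSD = 0.0403 uV/sqrt(Hz)

0.0403 uV/sqrt(Hz)


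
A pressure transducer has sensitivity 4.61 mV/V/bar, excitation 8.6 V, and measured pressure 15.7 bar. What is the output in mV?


Output = sensitivity * Vex * P.
Vout = 4.61 * 8.6 * 15.7
Vout = 39.646 * 15.7
Vout = 622.44 mV

622.44 mV


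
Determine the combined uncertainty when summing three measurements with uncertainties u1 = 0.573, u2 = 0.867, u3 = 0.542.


For a sum of independent quantities, uc = sqrt(u1^2 + u2^2 + u3^2).
uc = sqrt(0.573^2 + 0.867^2 + 0.542^2)
uc = sqrt(0.328329 + 0.751689 + 0.293764)
uc = 1.1721

1.1721


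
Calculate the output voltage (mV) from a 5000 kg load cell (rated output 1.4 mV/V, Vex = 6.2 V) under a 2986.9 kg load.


Vout = rated_output * Vex * (load / capacity).
Vout = 1.4 * 6.2 * (2986.9 / 5000)
Vout = 1.4 * 6.2 * 0.59738
Vout = 5.185 mV

5.185 mV


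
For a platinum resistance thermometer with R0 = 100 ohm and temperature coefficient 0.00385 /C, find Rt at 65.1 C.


The RTD equation: Rt = R0 * (1 + alpha * T).
Rt = 100 * (1 + 0.00385 * 65.1)
Rt = 100 * (1 + 0.250635)
Rt = 100 * 1.250635
Rt = 125.063 ohm

125.063 ohm


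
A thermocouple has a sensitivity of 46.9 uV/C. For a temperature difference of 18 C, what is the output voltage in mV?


The thermocouple output V = sensitivity * dT.
V = 46.9 uV/C * 18 C
V = 844.2 uV
V = 0.844 mV

0.844 mV


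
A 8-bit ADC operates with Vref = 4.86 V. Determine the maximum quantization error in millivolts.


The maximum quantization error is +/- LSB/2.
LSB = Vref / 2^n = 4.86 / 256 = 0.01898438 V
Max error = LSB / 2 = 0.01898438 / 2 = 0.00949219 V
Max error = 9.4922 mV

9.4922 mV


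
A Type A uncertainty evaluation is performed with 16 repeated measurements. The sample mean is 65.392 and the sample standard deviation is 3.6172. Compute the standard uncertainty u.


The standard uncertainty for Type A evaluation is u = s / sqrt(n).
u = 3.6172 / sqrt(16)
u = 3.6172 / 4.0
u = 0.9043

0.9043


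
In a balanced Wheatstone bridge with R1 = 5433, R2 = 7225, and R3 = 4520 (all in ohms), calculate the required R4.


At balance: R1*R4 = R2*R3, so R4 = R2*R3/R1.
R4 = 7225 * 4520 / 5433
R4 = 32657000 / 5433
R4 = 6010.86 ohm

6010.86 ohm


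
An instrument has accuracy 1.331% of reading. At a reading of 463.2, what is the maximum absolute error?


Absolute error = (accuracy% / 100) * reading.
Error = (1.331 / 100) * 463.2
Error = 0.01331 * 463.2
Error = 6.1652

6.1652


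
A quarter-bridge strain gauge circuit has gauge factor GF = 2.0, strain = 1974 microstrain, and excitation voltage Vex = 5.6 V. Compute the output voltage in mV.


Quarter bridge output: Vout = (GF * epsilon * Vex) / 4.
Vout = (2.0 * 1974e-6 * 5.6) / 4
Vout = 0.0221088 / 4 V
Vout = 0.0055272 V = 5.5272 mV

5.5272 mV


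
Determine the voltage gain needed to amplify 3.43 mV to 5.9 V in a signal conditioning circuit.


Gain = Vout / Vin (converting to same units).
G = 5.9 V / 3.43 mV
G = 5900.0 mV / 3.43 mV
G = 1720.12

1720.12


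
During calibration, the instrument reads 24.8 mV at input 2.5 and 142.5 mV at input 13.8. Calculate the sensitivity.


Sensitivity = (y2 - y1) / (x2 - x1).
S = (142.5 - 24.8) / (13.8 - 2.5)
S = 117.7 / 11.3
S = 10.4159 mV/unit

10.4159 mV/unit


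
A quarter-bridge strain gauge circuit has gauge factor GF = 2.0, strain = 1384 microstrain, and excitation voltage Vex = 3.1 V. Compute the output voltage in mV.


Quarter bridge output: Vout = (GF * epsilon * Vex) / 4.
Vout = (2.0 * 1384e-6 * 3.1) / 4
Vout = 0.0085808 / 4 V
Vout = 0.0021452 V = 2.1452 mV

2.1452 mV


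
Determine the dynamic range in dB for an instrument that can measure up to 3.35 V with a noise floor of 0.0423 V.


Dynamic range = 20 * log10(Vmax / Vnoise).
DR = 20 * log10(3.35 / 0.0423)
DR = 20 * log10(79.2)
DR = 37.97 dB

37.97 dB


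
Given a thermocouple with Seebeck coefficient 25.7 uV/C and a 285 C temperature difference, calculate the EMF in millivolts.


The thermocouple output V = sensitivity * dT.
V = 25.7 uV/C * 285 C
V = 7324.5 uV
V = 7.324 mV

7.324 mV


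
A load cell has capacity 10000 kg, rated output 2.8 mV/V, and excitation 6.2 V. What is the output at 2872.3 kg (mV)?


Vout = rated_output * Vex * (load / capacity).
Vout = 2.8 * 6.2 * (2872.3 / 10000)
Vout = 2.8 * 6.2 * 0.28723
Vout = 4.986 mV

4.986 mV


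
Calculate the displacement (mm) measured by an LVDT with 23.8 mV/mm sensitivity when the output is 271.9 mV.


Displacement = Vout / sensitivity.
d = 271.9 / 23.8
d = 11.424 mm

11.424 mm


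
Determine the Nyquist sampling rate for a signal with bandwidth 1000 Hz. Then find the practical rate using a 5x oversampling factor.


By Nyquist theorem, fs_min = 2 * fmax.
fs_min = 2 * 1000 = 2000 Hz
Practical rate = 5 * fs_min = 5 * 2000 = 10000 Hz

fs_min = 2000 Hz, fs_practical = 10000 Hz


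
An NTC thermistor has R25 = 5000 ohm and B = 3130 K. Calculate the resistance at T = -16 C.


NTC thermistor equation: Rt = R25 * exp(B * (1/T - 1/T25)).
T in Kelvin: 257.15 K, T25 = 298.15 K
1/T - 1/T25 = 1/257.15 - 1/298.15 = 0.00053476
B * (1/T - 1/T25) = 3130 * 0.00053476 = 1.6738
Rt = 5000 * exp(1.6738) = 26662.3 ohm

26662.3 ohm


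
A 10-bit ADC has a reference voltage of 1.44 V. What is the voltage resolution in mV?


The resolution (LSB) of an ADC is Vref / 2^n.
LSB = 1.44 / 2^10
LSB = 1.44 / 1024
LSB = 0.00140625 V = 1.40625 mV

1.40625 mV


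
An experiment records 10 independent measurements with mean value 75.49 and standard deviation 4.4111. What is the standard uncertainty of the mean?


The standard uncertainty for Type A evaluation is u = s / sqrt(n).
u = 4.4111 / sqrt(10)
u = 4.4111 / 3.1623
u = 1.3949

1.3949


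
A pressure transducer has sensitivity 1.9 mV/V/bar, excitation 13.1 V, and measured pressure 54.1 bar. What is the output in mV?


Output = sensitivity * Vex * P.
Vout = 1.9 * 13.1 * 54.1
Vout = 24.89 * 54.1
Vout = 1346.55 mV

1346.55 mV


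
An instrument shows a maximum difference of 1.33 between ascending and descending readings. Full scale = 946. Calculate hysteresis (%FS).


Hysteresis = (max difference / full scale) * 100%.
H = (1.33 / 946) * 100
H = 0.141 %FS

0.141 %FS


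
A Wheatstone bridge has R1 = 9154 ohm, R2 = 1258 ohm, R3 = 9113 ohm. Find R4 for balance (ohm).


At balance: R1*R4 = R2*R3, so R4 = R2*R3/R1.
R4 = 1258 * 9113 / 9154
R4 = 11464154 / 9154
R4 = 1252.37 ohm

1252.37 ohm


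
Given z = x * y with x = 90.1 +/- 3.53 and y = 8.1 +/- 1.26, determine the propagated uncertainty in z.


For a product z = x*y, the relative uncertainty is:
uz/z = sqrt((ux/x)^2 + (uy/y)^2)
Relative uncertainties: ux/x = 3.53/90.1 = 0.039179
uy/y = 1.26/8.1 = 0.155556
z = 90.1 * 8.1 = 729.8
uz = 729.8 * sqrt(0.039179^2 + 0.155556^2) = 117.071

117.071


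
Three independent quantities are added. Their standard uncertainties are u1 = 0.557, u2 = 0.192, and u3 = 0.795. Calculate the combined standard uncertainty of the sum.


For a sum of independent quantities, uc = sqrt(u1^2 + u2^2 + u3^2).
uc = sqrt(0.557^2 + 0.192^2 + 0.795^2)
uc = sqrt(0.310249 + 0.036864 + 0.632025)
uc = 0.9895

0.9895


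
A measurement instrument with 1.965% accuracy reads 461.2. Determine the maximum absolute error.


Absolute error = (accuracy% / 100) * reading.
Error = (1.965 / 100) * 461.2
Error = 0.01965 * 461.2
Error = 9.0626

9.0626


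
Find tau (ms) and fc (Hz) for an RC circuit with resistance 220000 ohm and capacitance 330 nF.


Time constant: tau = R * C.
tau = 220000 * 3.30e-07 = 0.0726 s
tau = 72.6 ms
Cutoff frequency: fc = 1 / (2*pi*R*C).
fc = 1 / (2*pi*0.0726) = 2.19 Hz

tau = 72.6 ms, fc = 2.19 Hz


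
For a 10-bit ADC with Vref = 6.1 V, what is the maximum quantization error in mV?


The maximum quantization error is +/- LSB/2.
LSB = Vref / 2^n = 6.1 / 1024 = 0.00595703 V
Max error = LSB / 2 = 0.00595703 / 2 = 0.00297852 V
Max error = 2.9785 mV

2.9785 mV


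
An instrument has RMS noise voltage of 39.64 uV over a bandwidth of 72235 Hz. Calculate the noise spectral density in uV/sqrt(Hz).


Noise spectral density = Vrms / sqrt(BW).
NSD = 39.64 / sqrt(72235)
NSD = 39.64 / 268.7657
NSD = 0.1475 uV/sqrt(Hz)

0.1475 uV/sqrt(Hz)


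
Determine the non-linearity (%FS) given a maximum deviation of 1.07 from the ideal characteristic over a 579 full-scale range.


Linearity error = (max deviation / full scale) * 100%.
Linearity = (1.07 / 579) * 100
Linearity = 0.185 %FS

0.185 %FS


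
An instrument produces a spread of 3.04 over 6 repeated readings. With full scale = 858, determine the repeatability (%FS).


Repeatability = (spread / full scale) * 100%.
R = (3.04 / 858) * 100
R = 0.354 %FS

0.354 %FS


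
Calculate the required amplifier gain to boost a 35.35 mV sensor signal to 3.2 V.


Gain = Vout / Vin (converting to same units).
G = 3.2 V / 35.35 mV
G = 3200.0 mV / 35.35 mV
G = 90.52

90.52


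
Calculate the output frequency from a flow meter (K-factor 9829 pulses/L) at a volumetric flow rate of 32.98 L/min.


Frequency = K * Q / 60 (converting L/min to L/s).
f = 9829 * 32.98 / 60
f = 324160.42 / 60
f = 5402.67 Hz

5402.67 Hz


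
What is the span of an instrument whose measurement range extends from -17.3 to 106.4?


Span = upper range - lower range.
Span = 106.4 - (-17.3)
Span = 123.7

123.7


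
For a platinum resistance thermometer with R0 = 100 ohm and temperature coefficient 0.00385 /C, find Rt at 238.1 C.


The RTD equation: Rt = R0 * (1 + alpha * T).
Rt = 100 * (1 + 0.00385 * 238.1)
Rt = 100 * (1 + 0.916685)
Rt = 100 * 1.916685
Rt = 191.668 ohm

191.668 ohm


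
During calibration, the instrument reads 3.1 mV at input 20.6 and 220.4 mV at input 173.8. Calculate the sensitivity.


Sensitivity = (y2 - y1) / (x2 - x1).
S = (220.4 - 3.1) / (173.8 - 20.6)
S = 217.3 / 153.2
S = 1.4184 mV/unit

1.4184 mV/unit


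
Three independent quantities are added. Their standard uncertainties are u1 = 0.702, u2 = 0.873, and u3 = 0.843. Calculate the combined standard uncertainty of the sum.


For a sum of independent quantities, uc = sqrt(u1^2 + u2^2 + u3^2).
uc = sqrt(0.702^2 + 0.873^2 + 0.843^2)
uc = sqrt(0.492804 + 0.762129 + 0.710649)
uc = 1.402

1.402


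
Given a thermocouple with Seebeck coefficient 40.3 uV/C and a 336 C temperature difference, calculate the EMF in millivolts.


The thermocouple output V = sensitivity * dT.
V = 40.3 uV/C * 336 C
V = 13540.8 uV
V = 13.541 mV

13.541 mV


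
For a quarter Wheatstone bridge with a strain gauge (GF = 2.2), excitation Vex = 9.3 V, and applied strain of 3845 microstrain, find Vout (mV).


Quarter bridge output: Vout = (GF * epsilon * Vex) / 4.
Vout = (2.2 * 3845e-6 * 9.3) / 4
Vout = 0.0786687 / 4 V
Vout = 0.01966718 V = 19.6672 mV

19.6672 mV


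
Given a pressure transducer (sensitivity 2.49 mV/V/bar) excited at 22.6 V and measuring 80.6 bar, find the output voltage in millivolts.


Output = sensitivity * Vex * P.
Vout = 2.49 * 22.6 * 80.6
Vout = 56.274 * 80.6
Vout = 4535.68 mV

4535.68 mV


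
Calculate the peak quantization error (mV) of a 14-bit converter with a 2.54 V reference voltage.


The maximum quantization error is +/- LSB/2.
LSB = Vref / 2^n = 2.54 / 16384 = 0.00015503 V
Max error = LSB / 2 = 0.00015503 / 2 = 7.751e-05 V
Max error = 0.0775 mV

0.0775 mV


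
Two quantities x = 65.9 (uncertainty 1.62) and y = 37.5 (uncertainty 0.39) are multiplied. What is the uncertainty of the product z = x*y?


For a product z = x*y, the relative uncertainty is:
uz/z = sqrt((ux/x)^2 + (uy/y)^2)
Relative uncertainties: ux/x = 1.62/65.9 = 0.024583
uy/y = 0.39/37.5 = 0.0104
z = 65.9 * 37.5 = 2471.2
uz = 2471.2 * sqrt(0.024583^2 + 0.0104^2) = 65.963

65.963


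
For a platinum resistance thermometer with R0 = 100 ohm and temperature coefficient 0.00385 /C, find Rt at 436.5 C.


The RTD equation: Rt = R0 * (1 + alpha * T).
Rt = 100 * (1 + 0.00385 * 436.5)
Rt = 100 * (1 + 1.680525)
Rt = 100 * 2.680525
Rt = 268.053 ohm

268.053 ohm


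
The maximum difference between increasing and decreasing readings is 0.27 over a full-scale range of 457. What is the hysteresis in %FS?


Hysteresis = (max difference / full scale) * 100%.
H = (0.27 / 457) * 100
H = 0.059 %FS

0.059 %FS


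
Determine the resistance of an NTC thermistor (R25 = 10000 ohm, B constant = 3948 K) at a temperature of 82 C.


NTC thermistor equation: Rt = R25 * exp(B * (1/T - 1/T25)).
T in Kelvin: 355.15 K, T25 = 298.15 K
1/T - 1/T25 = 1/355.15 - 1/298.15 = -0.0005383
B * (1/T - 1/T25) = 3948 * -0.0005383 = -2.1252
Rt = 10000 * exp(-2.1252) = 1194.1 ohm

1194.1 ohm


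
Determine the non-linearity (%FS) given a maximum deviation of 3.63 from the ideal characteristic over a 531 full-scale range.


Linearity error = (max deviation / full scale) * 100%.
Linearity = (3.63 / 531) * 100
Linearity = 0.684 %FS

0.684 %FS


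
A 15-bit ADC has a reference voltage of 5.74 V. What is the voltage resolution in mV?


The resolution (LSB) of an ADC is Vref / 2^n.
LSB = 5.74 / 2^15
LSB = 5.74 / 32768
LSB = 0.00017517 V = 0.1751709 mV

0.1751709 mV


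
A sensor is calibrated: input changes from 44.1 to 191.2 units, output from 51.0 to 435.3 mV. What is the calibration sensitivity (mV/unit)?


Sensitivity = (y2 - y1) / (x2 - x1).
S = (435.3 - 51.0) / (191.2 - 44.1)
S = 384.3 / 147.1
S = 2.6125 mV/unit

2.6125 mV/unit


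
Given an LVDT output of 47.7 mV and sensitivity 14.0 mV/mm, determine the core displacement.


Displacement = Vout / sensitivity.
d = 47.7 / 14.0
d = 3.407 mm

3.407 mm


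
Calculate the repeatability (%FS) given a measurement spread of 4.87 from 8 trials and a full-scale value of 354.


Repeatability = (spread / full scale) * 100%.
R = (4.87 / 354) * 100
R = 1.376 %FS

1.376 %FS


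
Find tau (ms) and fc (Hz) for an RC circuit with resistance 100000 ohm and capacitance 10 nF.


Time constant: tau = R * C.
tau = 100000 * 1.00e-08 = 0.001 s
tau = 1.0 ms
Cutoff frequency: fc = 1 / (2*pi*R*C).
fc = 1 / (2*pi*0.001) = 159.15 Hz

tau = 1.0 ms, fc = 159.15 Hz


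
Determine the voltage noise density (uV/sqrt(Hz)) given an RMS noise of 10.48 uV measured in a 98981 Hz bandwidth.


Noise spectral density = Vrms / sqrt(BW).
NSD = 10.48 / sqrt(98981)
NSD = 10.48 / 314.6125
NSD = 0.0333 uV/sqrt(Hz)

0.0333 uV/sqrt(Hz)


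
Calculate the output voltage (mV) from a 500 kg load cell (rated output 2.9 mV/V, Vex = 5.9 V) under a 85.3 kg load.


Vout = rated_output * Vex * (load / capacity).
Vout = 2.9 * 5.9 * (85.3 / 500)
Vout = 2.9 * 5.9 * 0.1706
Vout = 2.919 mV

2.919 mV


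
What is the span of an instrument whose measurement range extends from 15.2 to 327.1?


Span = upper range - lower range.
Span = 327.1 - (15.2)
Span = 311.9

311.9


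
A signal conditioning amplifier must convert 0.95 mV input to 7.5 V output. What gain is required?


Gain = Vout / Vin (converting to same units).
G = 7.5 V / 0.95 mV
G = 7500.0 mV / 0.95 mV
G = 7894.74

7894.74


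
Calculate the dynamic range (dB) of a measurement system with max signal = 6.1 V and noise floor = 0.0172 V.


Dynamic range = 20 * log10(Vmax / Vnoise).
DR = 20 * log10(6.1 / 0.0172)
DR = 20 * log10(354.65)
DR = 51.0 dB

51.0 dB


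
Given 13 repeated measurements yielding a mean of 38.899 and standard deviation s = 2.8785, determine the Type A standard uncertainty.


The standard uncertainty for Type A evaluation is u = s / sqrt(n).
u = 2.8785 / sqrt(13)
u = 2.8785 / 3.6056
u = 0.7984

0.7984


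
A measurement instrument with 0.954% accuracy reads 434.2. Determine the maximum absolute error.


Absolute error = (accuracy% / 100) * reading.
Error = (0.954 / 100) * 434.2
Error = 0.00954 * 434.2
Error = 4.1423

4.1423


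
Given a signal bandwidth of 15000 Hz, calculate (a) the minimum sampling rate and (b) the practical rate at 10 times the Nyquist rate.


By Nyquist theorem, fs_min = 2 * fmax.
fs_min = 2 * 15000 = 30000 Hz
Practical rate = 10 * fs_min = 10 * 30000 = 300000 Hz

fs_min = 30000 Hz, fs_practical = 300000 Hz


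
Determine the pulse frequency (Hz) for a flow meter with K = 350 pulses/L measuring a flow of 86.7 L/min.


Frequency = K * Q / 60 (converting L/min to L/s).
f = 350 * 86.7 / 60
f = 30345.0 / 60
f = 505.75 Hz

505.75 Hz


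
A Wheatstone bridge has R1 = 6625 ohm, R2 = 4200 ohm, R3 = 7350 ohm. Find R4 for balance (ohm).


At balance: R1*R4 = R2*R3, so R4 = R2*R3/R1.
R4 = 4200 * 7350 / 6625
R4 = 30870000 / 6625
R4 = 4659.62 ohm

4659.62 ohm


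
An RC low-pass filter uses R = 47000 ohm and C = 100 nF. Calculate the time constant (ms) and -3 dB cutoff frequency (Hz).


Time constant: tau = R * C.
tau = 47000 * 1.00e-07 = 0.0047 s
tau = 4.7 ms
Cutoff frequency: fc = 1 / (2*pi*R*C).
fc = 1 / (2*pi*0.0047) = 33.86 Hz

tau = 4.7 ms, fc = 33.86 Hz


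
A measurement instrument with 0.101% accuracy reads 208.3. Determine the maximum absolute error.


Absolute error = (accuracy% / 100) * reading.
Error = (0.101 / 100) * 208.3
Error = 0.00101 * 208.3
Error = 0.2104

0.2104


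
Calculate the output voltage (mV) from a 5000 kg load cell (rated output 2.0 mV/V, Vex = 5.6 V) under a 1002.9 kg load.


Vout = rated_output * Vex * (load / capacity).
Vout = 2.0 * 5.6 * (1002.9 / 5000)
Vout = 2.0 * 5.6 * 0.20058
Vout = 2.246 mV

2.246 mV


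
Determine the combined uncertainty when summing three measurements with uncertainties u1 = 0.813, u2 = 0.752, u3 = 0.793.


For a sum of independent quantities, uc = sqrt(u1^2 + u2^2 + u3^2).
uc = sqrt(0.813^2 + 0.752^2 + 0.793^2)
uc = sqrt(0.660969 + 0.565504 + 0.628849)
uc = 1.3621

1.3621


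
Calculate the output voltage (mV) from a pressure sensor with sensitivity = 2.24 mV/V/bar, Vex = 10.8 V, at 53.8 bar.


Output = sensitivity * Vex * P.
Vout = 2.24 * 10.8 * 53.8
Vout = 24.192 * 53.8
Vout = 1301.53 mV

1301.53 mV


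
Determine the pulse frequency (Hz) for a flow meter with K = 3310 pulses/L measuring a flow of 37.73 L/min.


Frequency = K * Q / 60 (converting L/min to L/s).
f = 3310 * 37.73 / 60
f = 124886.3 / 60
f = 2081.44 Hz

2081.44 Hz


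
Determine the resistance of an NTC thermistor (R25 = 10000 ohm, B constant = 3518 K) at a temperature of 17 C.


NTC thermistor equation: Rt = R25 * exp(B * (1/T - 1/T25)).
T in Kelvin: 290.15 K, T25 = 298.15 K
1/T - 1/T25 = 1/290.15 - 1/298.15 = 9.248e-05
B * (1/T - 1/T25) = 3518 * 9.248e-05 = 0.3253
Rt = 10000 * exp(0.3253) = 13844.9 ohm

13844.9 ohm


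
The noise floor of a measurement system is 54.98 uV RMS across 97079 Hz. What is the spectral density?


Noise spectral density = Vrms / sqrt(BW).
NSD = 54.98 / sqrt(97079)
NSD = 54.98 / 311.575
NSD = 0.1765 uV/sqrt(Hz)

0.1765 uV/sqrt(Hz)


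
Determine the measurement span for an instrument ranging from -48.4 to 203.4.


Span = upper range - lower range.
Span = 203.4 - (-48.4)
Span = 251.8

251.8


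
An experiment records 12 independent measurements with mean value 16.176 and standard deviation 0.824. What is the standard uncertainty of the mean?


The standard uncertainty for Type A evaluation is u = s / sqrt(n).
u = 0.824 / sqrt(12)
u = 0.824 / 3.4641
u = 0.2379

0.2379


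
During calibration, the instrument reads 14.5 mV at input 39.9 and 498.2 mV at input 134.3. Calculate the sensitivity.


Sensitivity = (y2 - y1) / (x2 - x1).
S = (498.2 - 14.5) / (134.3 - 39.9)
S = 483.7 / 94.4
S = 5.1239 mV/unit

5.1239 mV/unit


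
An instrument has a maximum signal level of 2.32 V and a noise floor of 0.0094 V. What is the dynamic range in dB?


Dynamic range = 20 * log10(Vmax / Vnoise).
DR = 20 * log10(2.32 / 0.0094)
DR = 20 * log10(246.81)
DR = 47.85 dB

47.85 dB


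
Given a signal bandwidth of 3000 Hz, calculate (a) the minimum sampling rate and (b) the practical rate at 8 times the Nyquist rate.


By Nyquist theorem, fs_min = 2 * fmax.
fs_min = 2 * 3000 = 6000 Hz
Practical rate = 8 * fs_min = 8 * 6000 = 48000 Hz

fs_min = 6000 Hz, fs_practical = 48000 Hz


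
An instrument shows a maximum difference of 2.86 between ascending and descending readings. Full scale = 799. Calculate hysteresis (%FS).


Hysteresis = (max difference / full scale) * 100%.
H = (2.86 / 799) * 100
H = 0.358 %FS

0.358 %FS


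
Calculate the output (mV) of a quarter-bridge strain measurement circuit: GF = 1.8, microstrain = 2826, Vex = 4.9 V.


Quarter bridge output: Vout = (GF * epsilon * Vex) / 4.
Vout = (1.8 * 2826e-6 * 4.9) / 4
Vout = 0.02492532 / 4 V
Vout = 0.00623133 V = 6.2313 mV

6.2313 mV


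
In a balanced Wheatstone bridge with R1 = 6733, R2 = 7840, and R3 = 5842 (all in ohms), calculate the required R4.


At balance: R1*R4 = R2*R3, so R4 = R2*R3/R1.
R4 = 7840 * 5842 / 6733
R4 = 45801280 / 6733
R4 = 6802.51 ohm

6802.51 ohm


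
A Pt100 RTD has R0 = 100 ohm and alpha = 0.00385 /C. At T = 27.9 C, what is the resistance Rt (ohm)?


The RTD equation: Rt = R0 * (1 + alpha * T).
Rt = 100 * (1 + 0.00385 * 27.9)
Rt = 100 * (1 + 0.107415)
Rt = 100 * 1.107415
Rt = 110.742 ohm

110.742 ohm


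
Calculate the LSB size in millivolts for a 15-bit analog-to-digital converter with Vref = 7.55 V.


The resolution (LSB) of an ADC is Vref / 2^n.
LSB = 7.55 / 2^15
LSB = 7.55 / 32768
LSB = 0.00023041 V = 0.23040771 mV

0.23040771 mV


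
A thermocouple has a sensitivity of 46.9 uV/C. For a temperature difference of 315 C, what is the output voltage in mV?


The thermocouple output V = sensitivity * dT.
V = 46.9 uV/C * 315 C
V = 14773.5 uV
V = 14.774 mV

14.774 mV


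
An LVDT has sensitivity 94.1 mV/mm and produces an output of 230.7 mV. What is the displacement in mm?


Displacement = Vout / sensitivity.
d = 230.7 / 94.1
d = 2.452 mm

2.452 mm


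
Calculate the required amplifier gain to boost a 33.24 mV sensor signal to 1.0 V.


Gain = Vout / Vin (converting to same units).
G = 1.0 V / 33.24 mV
G = 1000.0 mV / 33.24 mV
G = 30.08

30.08


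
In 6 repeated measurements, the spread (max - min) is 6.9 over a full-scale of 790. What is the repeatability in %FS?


Repeatability = (spread / full scale) * 100%.
R = (6.9 / 790) * 100
R = 0.873 %FS

0.873 %FS


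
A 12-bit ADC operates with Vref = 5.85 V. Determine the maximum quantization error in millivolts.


The maximum quantization error is +/- LSB/2.
LSB = Vref / 2^n = 5.85 / 4096 = 0.00142822 V
Max error = LSB / 2 = 0.00142822 / 2 = 0.00071411 V
Max error = 0.7141 mV

0.7141 mV


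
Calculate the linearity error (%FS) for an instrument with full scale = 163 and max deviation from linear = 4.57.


Linearity error = (max deviation / full scale) * 100%.
Linearity = (4.57 / 163) * 100
Linearity = 2.804 %FS

2.804 %FS


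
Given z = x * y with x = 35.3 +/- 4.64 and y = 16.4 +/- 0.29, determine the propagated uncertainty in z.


For a product z = x*y, the relative uncertainty is:
uz/z = sqrt((ux/x)^2 + (uy/y)^2)
Relative uncertainties: ux/x = 4.64/35.3 = 0.131445
uy/y = 0.29/16.4 = 0.017683
z = 35.3 * 16.4 = 578.9
uz = 578.9 * sqrt(0.131445^2 + 0.017683^2) = 76.781

76.781


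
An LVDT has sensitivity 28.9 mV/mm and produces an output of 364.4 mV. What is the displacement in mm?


Displacement = Vout / sensitivity.
d = 364.4 / 28.9
d = 12.609 mm

12.609 mm


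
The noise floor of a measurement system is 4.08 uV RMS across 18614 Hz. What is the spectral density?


Noise spectral density = Vrms / sqrt(BW).
NSD = 4.08 / sqrt(18614)
NSD = 4.08 / 136.4331
NSD = 0.0299 uV/sqrt(Hz)

0.0299 uV/sqrt(Hz)


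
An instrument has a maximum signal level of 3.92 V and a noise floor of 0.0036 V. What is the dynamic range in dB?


Dynamic range = 20 * log10(Vmax / Vnoise).
DR = 20 * log10(3.92 / 0.0036)
DR = 20 * log10(1088.89)
DR = 60.74 dB

60.74 dB


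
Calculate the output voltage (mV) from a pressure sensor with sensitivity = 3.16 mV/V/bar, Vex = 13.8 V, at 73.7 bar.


Output = sensitivity * Vex * P.
Vout = 3.16 * 13.8 * 73.7
Vout = 43.608 * 73.7
Vout = 3213.91 mV

3213.91 mV


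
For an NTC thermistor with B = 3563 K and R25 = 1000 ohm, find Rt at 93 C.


NTC thermistor equation: Rt = R25 * exp(B * (1/T - 1/T25)).
T in Kelvin: 366.15 K, T25 = 298.15 K
1/T - 1/T25 = 1/366.15 - 1/298.15 = -0.0006229
B * (1/T - 1/T25) = 3563 * -0.0006229 = -2.2194
Rt = 1000 * exp(-2.2194) = 108.7 ohm

108.7 ohm


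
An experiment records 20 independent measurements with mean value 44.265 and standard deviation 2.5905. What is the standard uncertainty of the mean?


The standard uncertainty for Type A evaluation is u = s / sqrt(n).
u = 2.5905 / sqrt(20)
u = 2.5905 / 4.4721
u = 0.5793

0.5793


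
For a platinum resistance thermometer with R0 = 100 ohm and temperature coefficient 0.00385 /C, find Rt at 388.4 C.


The RTD equation: Rt = R0 * (1 + alpha * T).
Rt = 100 * (1 + 0.00385 * 388.4)
Rt = 100 * (1 + 1.49534)
Rt = 100 * 2.49534
Rt = 249.534 ohm

249.534 ohm


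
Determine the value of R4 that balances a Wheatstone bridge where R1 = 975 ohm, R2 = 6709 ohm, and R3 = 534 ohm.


At balance: R1*R4 = R2*R3, so R4 = R2*R3/R1.
R4 = 6709 * 534 / 975
R4 = 3582606 / 975
R4 = 3674.47 ohm

3674.47 ohm


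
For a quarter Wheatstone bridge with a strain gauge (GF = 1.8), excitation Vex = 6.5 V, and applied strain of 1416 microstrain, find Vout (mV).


Quarter bridge output: Vout = (GF * epsilon * Vex) / 4.
Vout = (1.8 * 1416e-6 * 6.5) / 4
Vout = 0.0165672 / 4 V
Vout = 0.0041418 V = 4.1418 mV

4.1418 mV


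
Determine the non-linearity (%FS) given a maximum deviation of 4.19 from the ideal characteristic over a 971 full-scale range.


Linearity error = (max deviation / full scale) * 100%.
Linearity = (4.19 / 971) * 100
Linearity = 0.432 %FS

0.432 %FS


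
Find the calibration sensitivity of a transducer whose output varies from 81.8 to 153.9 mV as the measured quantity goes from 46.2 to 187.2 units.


Sensitivity = (y2 - y1) / (x2 - x1).
S = (153.9 - 81.8) / (187.2 - 46.2)
S = 72.1 / 141.0
S = 0.5113 mV/unit

0.5113 mV/unit


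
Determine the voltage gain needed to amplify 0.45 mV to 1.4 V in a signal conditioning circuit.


Gain = Vout / Vin (converting to same units).
G = 1.4 V / 0.45 mV
G = 1400.0 mV / 0.45 mV
G = 3111.11

3111.11


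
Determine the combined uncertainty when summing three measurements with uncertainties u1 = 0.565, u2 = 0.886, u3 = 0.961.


For a sum of independent quantities, uc = sqrt(u1^2 + u2^2 + u3^2).
uc = sqrt(0.565^2 + 0.886^2 + 0.961^2)
uc = sqrt(0.319225 + 0.784996 + 0.923521)
uc = 1.424

1.424


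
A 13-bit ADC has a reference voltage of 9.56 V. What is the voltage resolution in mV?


The resolution (LSB) of an ADC is Vref / 2^n.
LSB = 9.56 / 2^13
LSB = 9.56 / 8192
LSB = 0.00116699 V = 1.16699219 mV

1.16699219 mV


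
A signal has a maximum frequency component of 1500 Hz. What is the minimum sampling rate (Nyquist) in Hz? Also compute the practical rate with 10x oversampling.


By Nyquist theorem, fs_min = 2 * fmax.
fs_min = 2 * 1500 = 3000 Hz
Practical rate = 10 * fs_min = 10 * 3000 = 30000 Hz

fs_min = 3000 Hz, fs_practical = 30000 Hz


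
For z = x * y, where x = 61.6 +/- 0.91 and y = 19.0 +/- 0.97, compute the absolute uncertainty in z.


For a product z = x*y, the relative uncertainty is:
uz/z = sqrt((ux/x)^2 + (uy/y)^2)
Relative uncertainties: ux/x = 0.91/61.6 = 0.014773
uy/y = 0.97/19.0 = 0.051053
z = 61.6 * 19.0 = 1170.4
uz = 1170.4 * sqrt(0.014773^2 + 0.051053^2) = 62.203

62.203


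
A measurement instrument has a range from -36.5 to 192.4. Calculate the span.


Span = upper range - lower range.
Span = 192.4 - (-36.5)
Span = 228.9

228.9


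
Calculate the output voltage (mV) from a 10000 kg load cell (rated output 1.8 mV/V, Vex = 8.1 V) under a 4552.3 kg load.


Vout = rated_output * Vex * (load / capacity).
Vout = 1.8 * 8.1 * (4552.3 / 10000)
Vout = 1.8 * 8.1 * 0.45523
Vout = 6.637 mV

6.637 mV


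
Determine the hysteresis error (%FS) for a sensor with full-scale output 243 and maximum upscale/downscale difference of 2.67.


Hysteresis = (max difference / full scale) * 100%.
H = (2.67 / 243) * 100
H = 1.099 %FS

1.099 %FS


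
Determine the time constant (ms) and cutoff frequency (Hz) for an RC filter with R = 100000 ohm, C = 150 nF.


Time constant: tau = R * C.
tau = 100000 * 1.50e-07 = 0.015 s
tau = 15.0 ms
Cutoff frequency: fc = 1 / (2*pi*R*C).
fc = 1 / (2*pi*0.015) = 10.61 Hz

tau = 15.0 ms, fc = 10.61 Hz


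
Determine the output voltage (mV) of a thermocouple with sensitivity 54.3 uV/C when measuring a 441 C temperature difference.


The thermocouple output V = sensitivity * dT.
V = 54.3 uV/C * 441 C
V = 23946.3 uV
V = 23.946 mV

23.946 mV


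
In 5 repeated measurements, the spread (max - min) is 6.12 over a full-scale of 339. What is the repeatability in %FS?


Repeatability = (spread / full scale) * 100%.
R = (6.12 / 339) * 100
R = 1.805 %FS

1.805 %FS


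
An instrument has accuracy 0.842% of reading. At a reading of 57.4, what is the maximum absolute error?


Absolute error = (accuracy% / 100) * reading.
Error = (0.842 / 100) * 57.4
Error = 0.00842 * 57.4
Error = 0.4833

0.4833


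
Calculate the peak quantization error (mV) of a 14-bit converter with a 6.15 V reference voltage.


The maximum quantization error is +/- LSB/2.
LSB = Vref / 2^n = 6.15 / 16384 = 0.00037537 V
Max error = LSB / 2 = 0.00037537 / 2 = 0.00018768 V
Max error = 0.1877 mV

0.1877 mV


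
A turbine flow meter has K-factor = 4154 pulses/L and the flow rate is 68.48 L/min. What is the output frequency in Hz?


Frequency = K * Q / 60 (converting L/min to L/s).
f = 4154 * 68.48 / 60
f = 284465.92 / 60
f = 4741.1 Hz

4741.1 Hz


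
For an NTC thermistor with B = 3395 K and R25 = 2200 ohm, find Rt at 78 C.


NTC thermistor equation: Rt = R25 * exp(B * (1/T - 1/T25)).
T in Kelvin: 351.15 K, T25 = 298.15 K
1/T - 1/T25 = 1/351.15 - 1/298.15 = -0.00050623
B * (1/T - 1/T25) = 3395 * -0.00050623 = -1.7187
Rt = 2200 * exp(-1.7187) = 394.5 ohm

394.5 ohm


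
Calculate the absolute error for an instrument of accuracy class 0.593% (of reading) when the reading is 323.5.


Absolute error = (accuracy% / 100) * reading.
Error = (0.593 / 100) * 323.5
Error = 0.00593 * 323.5
Error = 1.9184

1.9184


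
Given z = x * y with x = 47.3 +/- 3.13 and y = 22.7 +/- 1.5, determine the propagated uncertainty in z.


For a product z = x*y, the relative uncertainty is:
uz/z = sqrt((ux/x)^2 + (uy/y)^2)
Relative uncertainties: ux/x = 3.13/47.3 = 0.066173
uy/y = 1.5/22.7 = 0.066079
z = 47.3 * 22.7 = 1073.7
uz = 1073.7 * sqrt(0.066173^2 + 0.066079^2) = 100.41

100.41


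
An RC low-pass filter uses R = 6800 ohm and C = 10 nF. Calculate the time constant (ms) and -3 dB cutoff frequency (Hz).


Time constant: tau = R * C.
tau = 6800 * 1.00e-08 = 6.8e-05 s
tau = 0.068 ms
Cutoff frequency: fc = 1 / (2*pi*R*C).
fc = 1 / (2*pi*6.8e-05) = 2340.51 Hz

tau = 0.068 ms, fc = 2340.51 Hz


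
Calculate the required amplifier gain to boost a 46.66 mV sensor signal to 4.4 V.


Gain = Vout / Vin (converting to same units).
G = 4.4 V / 46.66 mV
G = 4400.0 mV / 46.66 mV
G = 94.3

94.3


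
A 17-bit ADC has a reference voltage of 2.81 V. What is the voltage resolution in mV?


The resolution (LSB) of an ADC is Vref / 2^n.
LSB = 2.81 / 2^17
LSB = 2.81 / 131072
LSB = 2.144e-05 V = 0.0214386 mV

0.0214386 mV


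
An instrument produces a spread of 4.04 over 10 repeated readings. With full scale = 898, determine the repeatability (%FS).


Repeatability = (spread / full scale) * 100%.
R = (4.04 / 898) * 100
R = 0.45 %FS

0.45 %FS


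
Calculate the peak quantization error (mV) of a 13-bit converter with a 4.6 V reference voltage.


The maximum quantization error is +/- LSB/2.
LSB = Vref / 2^n = 4.6 / 8192 = 0.00056152 V
Max error = LSB / 2 = 0.00056152 / 2 = 0.00028076 V
Max error = 0.2808 mV

0.2808 mV


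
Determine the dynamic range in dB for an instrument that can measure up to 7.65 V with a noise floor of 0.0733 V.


Dynamic range = 20 * log10(Vmax / Vnoise).
DR = 20 * log10(7.65 / 0.0733)
DR = 20 * log10(104.37)
DR = 40.37 dB

40.37 dB


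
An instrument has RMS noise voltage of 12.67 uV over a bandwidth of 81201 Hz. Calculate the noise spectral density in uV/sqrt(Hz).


Noise spectral density = Vrms / sqrt(BW).
NSD = 12.67 / sqrt(81201)
NSD = 12.67 / 284.9579
NSD = 0.0445 uV/sqrt(Hz)

0.0445 uV/sqrt(Hz)


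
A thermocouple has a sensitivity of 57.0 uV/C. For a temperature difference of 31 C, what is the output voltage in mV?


The thermocouple output V = sensitivity * dT.
V = 57.0 uV/C * 31 C
V = 1767.0 uV
V = 1.767 mV

1.767 mV


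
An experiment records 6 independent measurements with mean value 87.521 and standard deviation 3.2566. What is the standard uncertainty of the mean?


The standard uncertainty for Type A evaluation is u = s / sqrt(n).
u = 3.2566 / sqrt(6)
u = 3.2566 / 2.4495
u = 1.3295

1.3295


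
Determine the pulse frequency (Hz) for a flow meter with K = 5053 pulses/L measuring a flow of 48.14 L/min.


Frequency = K * Q / 60 (converting L/min to L/s).
f = 5053 * 48.14 / 60
f = 243251.42 / 60
f = 4054.19 Hz

4054.19 Hz


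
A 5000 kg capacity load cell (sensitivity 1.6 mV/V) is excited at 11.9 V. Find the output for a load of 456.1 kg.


Vout = rated_output * Vex * (load / capacity).
Vout = 1.6 * 11.9 * (456.1 / 5000)
Vout = 1.6 * 11.9 * 0.09122
Vout = 1.737 mV

1.737 mV


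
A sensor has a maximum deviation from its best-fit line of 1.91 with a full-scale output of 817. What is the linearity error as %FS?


Linearity error = (max deviation / full scale) * 100%.
Linearity = (1.91 / 817) * 100
Linearity = 0.234 %FS

0.234 %FS


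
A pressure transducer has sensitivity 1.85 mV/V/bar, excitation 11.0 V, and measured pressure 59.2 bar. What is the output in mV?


Output = sensitivity * Vex * P.
Vout = 1.85 * 11.0 * 59.2
Vout = 20.35 * 59.2
Vout = 1204.72 mV

1204.72 mV


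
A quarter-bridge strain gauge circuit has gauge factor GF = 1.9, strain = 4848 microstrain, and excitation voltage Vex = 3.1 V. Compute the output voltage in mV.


Quarter bridge output: Vout = (GF * epsilon * Vex) / 4.
Vout = (1.9 * 4848e-6 * 3.1) / 4
Vout = 0.02855472 / 4 V
Vout = 0.00713868 V = 7.1387 mV

7.1387 mV


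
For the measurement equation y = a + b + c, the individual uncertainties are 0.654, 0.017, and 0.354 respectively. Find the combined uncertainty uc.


For a sum of independent quantities, uc = sqrt(u1^2 + u2^2 + u3^2).
uc = sqrt(0.654^2 + 0.017^2 + 0.354^2)
uc = sqrt(0.427716 + 0.000289 + 0.125316)
uc = 0.7439

0.7439


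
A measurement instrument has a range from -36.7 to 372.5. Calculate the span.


Span = upper range - lower range.
Span = 372.5 - (-36.7)
Span = 409.2

409.2


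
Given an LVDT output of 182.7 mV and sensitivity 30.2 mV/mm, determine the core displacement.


Displacement = Vout / sensitivity.
d = 182.7 / 30.2
d = 6.05 mm

6.05 mm


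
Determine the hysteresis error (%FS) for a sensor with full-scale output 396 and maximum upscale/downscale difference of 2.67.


Hysteresis = (max difference / full scale) * 100%.
H = (2.67 / 396) * 100
H = 0.674 %FS

0.674 %FS


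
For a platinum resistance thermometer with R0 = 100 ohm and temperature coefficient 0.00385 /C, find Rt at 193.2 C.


The RTD equation: Rt = R0 * (1 + alpha * T).
Rt = 100 * (1 + 0.00385 * 193.2)
Rt = 100 * (1 + 0.74382)
Rt = 100 * 1.74382
Rt = 174.382 ohm

174.382 ohm


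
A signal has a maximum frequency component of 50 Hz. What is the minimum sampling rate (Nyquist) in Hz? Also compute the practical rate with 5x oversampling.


By Nyquist theorem, fs_min = 2 * fmax.
fs_min = 2 * 50 = 100 Hz
Practical rate = 5 * fs_min = 5 * 100 = 500 Hz

fs_min = 100 Hz, fs_practical = 500 Hz


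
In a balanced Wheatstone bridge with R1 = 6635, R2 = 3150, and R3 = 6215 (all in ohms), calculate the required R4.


At balance: R1*R4 = R2*R3, so R4 = R2*R3/R1.
R4 = 3150 * 6215 / 6635
R4 = 19577250 / 6635
R4 = 2950.6 ohm

2950.6 ohm


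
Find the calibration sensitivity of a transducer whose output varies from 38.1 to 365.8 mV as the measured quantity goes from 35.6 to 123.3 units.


Sensitivity = (y2 - y1) / (x2 - x1).
S = (365.8 - 38.1) / (123.3 - 35.6)
S = 327.7 / 87.7
S = 3.7366 mV/unit

3.7366 mV/unit


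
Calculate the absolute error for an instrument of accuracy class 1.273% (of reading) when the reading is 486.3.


Absolute error = (accuracy% / 100) * reading.
Error = (1.273 / 100) * 486.3
Error = 0.01273 * 486.3
Error = 6.1906

6.1906


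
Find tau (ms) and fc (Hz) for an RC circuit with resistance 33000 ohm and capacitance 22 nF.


Time constant: tau = R * C.
tau = 33000 * 2.20e-08 = 0.000726 s
tau = 0.726 ms
Cutoff frequency: fc = 1 / (2*pi*R*C).
fc = 1 / (2*pi*0.000726) = 219.22 Hz

tau = 0.726 ms, fc = 219.22 Hz


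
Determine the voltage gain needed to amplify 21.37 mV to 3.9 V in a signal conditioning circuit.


Gain = Vout / Vin (converting to same units).
G = 3.9 V / 21.37 mV
G = 3900.0 mV / 21.37 mV
G = 182.5

182.5


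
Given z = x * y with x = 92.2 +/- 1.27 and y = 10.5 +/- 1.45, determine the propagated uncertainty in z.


For a product z = x*y, the relative uncertainty is:
uz/z = sqrt((ux/x)^2 + (uy/y)^2)
Relative uncertainties: ux/x = 1.27/92.2 = 0.013774
uy/y = 1.45/10.5 = 0.138095
z = 92.2 * 10.5 = 968.1
uz = 968.1 * sqrt(0.013774^2 + 0.138095^2) = 134.353

134.353
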